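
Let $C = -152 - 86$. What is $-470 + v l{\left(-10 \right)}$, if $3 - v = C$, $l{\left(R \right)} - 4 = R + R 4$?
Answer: $-11556$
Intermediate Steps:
$l{\left(R \right)} = 4 + 5 R$ ($l{\left(R \right)} = 4 + \left(R + R 4\right) = 4 + \left(R + 4 R\right) = 4 + 5 R$)
$C = -238$
$v = 241$ ($v = 3 - -238 = 3 + 238 = 241$)
$-470 + v l{\left(-10 \right)} = -470 + 241 \left(4 + 5 \left(-10\right)\right) = -470 + 241 \left(4 - 50\right) = -470 + 241 \left(-46\right) = -470 - 11086 = -11556$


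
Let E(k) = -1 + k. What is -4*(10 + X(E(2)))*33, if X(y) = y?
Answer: -1452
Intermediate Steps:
-4*(10 + X(E(2)))*33 = -4*(10 + (-1 + 2))*33 = -4*(10 + 1)*33 = -4*11*33 = -44*33 = -1452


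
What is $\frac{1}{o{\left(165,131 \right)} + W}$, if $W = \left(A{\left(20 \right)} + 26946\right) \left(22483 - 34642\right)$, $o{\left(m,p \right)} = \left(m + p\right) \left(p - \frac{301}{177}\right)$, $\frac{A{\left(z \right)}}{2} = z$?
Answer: $- \frac{177}{58070956742} \approx -3.048 \cdot 10^{-9}$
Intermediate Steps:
$A{\left(z \right)} = 2 z$
$o{\left(m,p \right)} = \left(- \frac{301}{177} + p\right) \left(m + p\right)$ ($o{\left(m,p \right)} = \left(m + p\right) \left(p - \frac{301}{177}\right) = \left(m + p\right) \left(- \frac{301}{177} + p\right) = \left(- \frac{301}{177} + p\right) \left(m + p\right)$)
$W = -328122774$ ($W = \left(2 \cdot 20 + 26946\right) \left(22483 - 34642\right) = \left(40 + 26946\right) \left(-12159\right) = 26986 \left(-12159\right) = -328122774$)
$\frac{1}{o{\left(165,131 \right)} + W} = \frac{1}{\left(131^{2} - \frac{16555}{59} - \frac{39431}{177} + 165 \cdot 131\right) - 328122774} = \frac{1}{\left(17161 - \frac{16555}{59} - \frac{39431}{177} + 21615\right) - 328122774} = \frac{1}{\frac{6774256}{177} - 328122774} = \frac{1}{- \frac{58070956742}{177}} = - \frac{177}{58070956742}$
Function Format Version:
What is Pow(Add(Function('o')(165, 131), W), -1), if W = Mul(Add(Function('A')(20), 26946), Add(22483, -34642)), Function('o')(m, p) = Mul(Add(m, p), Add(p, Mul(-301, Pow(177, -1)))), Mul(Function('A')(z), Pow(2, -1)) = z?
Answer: Rational(-177, 58070956742) ≈ -3.0480e-9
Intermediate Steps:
Function('A')(z) = Mul(2, z)
Function('o')(m, p) = Mul(Add(Rational(-301, 177), p), Add(m, p)) (Function('o')(m, p) = Mul(Add(m, p), Add(p, Mul(-301, Rational(1, 177)))) = Mul(Add(m, p), Add(p, Rational(-301, 177))) = Mul(Add(m, p), Add(Rational(-301, 177), p)) = Mul(Add(Rational(-301, 177), p), Add(m, p)))
W = -328122774 (W = Mul(Add(Mul(2, 20), 26946), Add(22483, -34642)) = Mul(Add(40, 26946), -12159) = Mul(26986, -12159) = -328122774)
Pow(Add(Function('o')(165, 131), W), -1) = Pow(Add(Add(Pow(131, 2), Mul(Rational(-301, 177), 165), Mul(Rational(-301, 177), 131), Mul(165, 131)), -328122774), -1) = Pow(Add(Add(17161, Rational(-16555, 59), Rational(-39431, 177), 21615), -328122774), -1) = Pow(Add(Rational(6774256, 177), -328122774), -1) = Pow(Rational(-58070956742, 177), -1) = Rational(-177, 58070956742)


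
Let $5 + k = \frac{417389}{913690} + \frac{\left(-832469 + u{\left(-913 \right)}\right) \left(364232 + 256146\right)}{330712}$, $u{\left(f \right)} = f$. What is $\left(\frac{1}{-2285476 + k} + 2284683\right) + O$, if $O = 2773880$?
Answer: $\frac{367690572059037335934856}{72686763426501997} \approx 5.0586 \cdot 10^{6}$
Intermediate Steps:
$k = - \frac{29524371106470417}{18885515455}$ ($k = -5 + \left(\frac{417389}{913690} + \frac{\left(-832469 - 913\right) \left(364232 + 256146\right)}{330712}\right) = -5 + \left(417389 \cdot \frac{1}{913690} + \left(-833382\right) 620378 \cdot \frac{1}{330712}\right) = -5 + \left(\frac{417389}{913690} - \frac{129252964599}{82678}\right) = -5 - \frac{29524276678893142}{18885515455} = - \frac{29524371106470417}{18885515455} \approx -1.5633 \cdot 10^{6}$)
$\left(\frac{1}{-2285476 + k} + 2284683\right) + O = \left(\frac{1}{-2285476 - \frac{29524371106470417}{18885515455}} + 2284683\right) + 2773880 = \left(\frac{1}{- \frac{72686763426501997}{18885515455}} + 2284683\right) + 2773880 = \left(- \frac{18885515455}{72686763426501997} + 2284683\right) + 2773880 = \frac{166066212725531976496496}{72686763426501997} + 2773880 = \frac{367690572059037335934856}{72686763426501997}$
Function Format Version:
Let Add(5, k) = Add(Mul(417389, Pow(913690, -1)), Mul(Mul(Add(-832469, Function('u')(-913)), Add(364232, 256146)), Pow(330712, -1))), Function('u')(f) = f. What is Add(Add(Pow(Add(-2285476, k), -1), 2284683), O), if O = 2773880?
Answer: Rational(367690572059037335934856, 72686763426501997) ≈ 5.0586e+6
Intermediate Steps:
k = Rational(-29524371106470417, 18885515455) (k = Add(-5, Add(Mul(417389, Pow(913690, -1)), Mul(Mul(Add(-832469, -913), Add(364232, 256146)), Pow(330712, -1)))) = Add(-5, Add(Mul(417389, Rational(1, 913690)), Mul(Mul(-833382, 620378), Rational(1, 330712)))) = Add(-5, Add(Rational(417389, 913690), Mul(-517011858396, Rational(1, 330712)))) = Add(-5, Add(Rational(417389, 913690), Rational(-129252964599, 82678))) = Add(-5, Rational(-29524276678893142, 18885515455)) = Rational(-29524371106470417, 18885515455) ≈ -1.5633e+6)
Add(Add(Pow(Add(-2285476, k), -1), 2284683), O) = Add(Add(Pow(Add(-2285476, Rational(-29524371106470417, 18885515455)), -1), 2284683), 2773880) = Add(Add(Pow(Rational(-72686763426501997, 18885515455), -1), 2284683), 2773880) = Add(Add(Rational(-18885515455, 72686763426501997), 2284683), 2773880) = Add(Rational(166066212725531976496496, 72686763426501997), 2773880) = Rational(367690572059037335934856, 72686763426501997)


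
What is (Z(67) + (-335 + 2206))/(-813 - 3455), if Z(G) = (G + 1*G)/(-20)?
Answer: -18643/42680 ≈ -0.43681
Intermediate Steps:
Z(G) = -G/10 (Z(G) = (G + G)*(-1/20) = (2*G)*(-1/20) = -G/10)
(Z(67) + (-335 + 2206))/(-813 - 3455) = (-1/10*67 + (-335 + 2206))/(-813 - 3455) = (-67/10 + 1871)/(-4268) = (18643/10)*(-1/4268) = -18643/42680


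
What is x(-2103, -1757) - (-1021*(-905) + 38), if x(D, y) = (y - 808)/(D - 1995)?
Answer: -1262241883/1366 ≈ -9.2404e+5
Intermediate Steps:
x(D, y) = (-808 + y)/(-1995 + D)
x(-2103, -1757) - (-1021*(-905) + 38) = (-808 - 1757)/(-1995 - 2103) - (-1021*(-905) + 38) = -2565/(-4098) - (924005 + 38) = -1/4098*(-2565) - 1*924043 = 855/1366 - 924043 = -1262241883/1366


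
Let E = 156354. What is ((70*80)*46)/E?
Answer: 5600/3399 ≈ 1.6475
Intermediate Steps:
((70*80)*46)/E = ((70*80)*46)/156354 = (5600*46)*(1/156354) = 257600*(1/156354) = 5600/3399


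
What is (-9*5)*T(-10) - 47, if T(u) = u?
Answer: 403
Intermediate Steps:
(-9*5)*T(-10) - 47 = -9*5*(-10) - 47 = -45*(-10) - 47 = 450 - 47 = 403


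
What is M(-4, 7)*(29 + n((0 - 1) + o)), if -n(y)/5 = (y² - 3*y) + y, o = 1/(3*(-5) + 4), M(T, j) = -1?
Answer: -1469/121 ≈ -12.141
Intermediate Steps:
o = -1/11 (o = 1/(-15 + 4) = 1/(-11) = -1/11 ≈ -0.090909)
n(y) = -5*y² + 10*y (n(y) = -5*((y² - 3*y) + y) = -5*(y² - 2*y) = -5*y² + 10*y)
M(-4, 7)*(29 + n((0 - 1) + o)) = -(29 + 5*((0 - 1) - 1/11)*(2 - ((0 - 1) - 1/11))) = -(29 + 5*(-1 - 1/11)*(2 - (-1 - 1/11))) = -(29 + 5*(-12/11)*(2 - 1*(-12/11))) = -(29 + 5*(-12/11)*(2 + 12/11)) = -(29 + 5*(-12/11)*(34/11)) = -(29 - 2040/121) = -1*1469/121 = -1469/121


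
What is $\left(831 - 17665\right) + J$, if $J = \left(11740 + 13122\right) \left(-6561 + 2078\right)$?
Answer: $-111473180$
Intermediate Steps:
$J = -111456346$ ($J = 24862 \left(-4483\right) = -111456346$)
$\left(831 - 17665\right) + J = \left(831 - 17665\right) - 111456346 = -16834 - 111456346 = -111473180$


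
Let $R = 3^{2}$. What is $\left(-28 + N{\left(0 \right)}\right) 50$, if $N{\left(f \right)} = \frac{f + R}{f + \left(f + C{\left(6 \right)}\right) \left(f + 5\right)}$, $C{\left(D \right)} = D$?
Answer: $-1385$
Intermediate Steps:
$R = 9$
$N{\left(f \right)} = \frac{9 + f}{f + \left(5 + f\right) \left(6 + f\right)}$ ($N{\left(f \right)} = \frac{f + 9}{f + \left(f + 6\right) \left(f + 5\right)} = \frac{9 + f}{f + \left(6 + f\right) \left(5 + f\right)} = \frac{9 + f}{f + \left(5 + f\right) \left(6 + f\right)}$)
$\left(-28 + N{\left(0 \right)}\right) 50 = \left(-28 + \frac{9 + 0}{30 + 0^{2} + 12 \cdot 0}\right) 50 = \left(-28 + \frac{1}{30 + 0 + 0} \cdot 9\right) 50 = \left(-28 + \frac{1}{30} \cdot 9\right) 50 = \left(-28 + \frac{3}{10}\right) 50 = \left(- \frac{277}{10}\right) 50 = -1385$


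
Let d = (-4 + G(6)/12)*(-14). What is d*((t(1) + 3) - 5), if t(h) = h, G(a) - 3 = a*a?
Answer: -21/2 ≈ -10.500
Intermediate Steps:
G(a) = 3 + a² (G(a) = 3 + a*a = 3 + a²)
d = 21/2 (d = (-4 + (3 + 6²)/12)*(-14) = (-4 + (3 + 36)*(1/12))*(-14) = (-4 + 39*(1/12))*(-14) = (-4 + 13/4)*(-14) = -¾*(-14) = 21/2 ≈ 10.500)
d*((t(1) + 3) - 5) = 21*((1 + 3) - 5)/2 = 21*(4 - 5)/2 = (21/2)*(-1) = -21/2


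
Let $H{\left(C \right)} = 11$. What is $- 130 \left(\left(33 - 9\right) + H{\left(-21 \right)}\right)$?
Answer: $-4550$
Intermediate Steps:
$- 130 \left(\left(33 - 9\right) + H{\left(-21 \right)}\right) = - 130 \left(\left(33 - 9\right) + 11\right) = - 130 \left(24 + 11\right) = \left(-130\right) 35 = -4550$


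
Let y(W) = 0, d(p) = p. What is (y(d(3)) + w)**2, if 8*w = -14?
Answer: 49/16 ≈ 3.0625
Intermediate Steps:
w = -7/4 (w = (1/8)*(-14) = -7/4 ≈ -1.7500)
(y(d(3)) + w)**2 = (0 - 7/4)**2 = (-7/4)**2 = 49/16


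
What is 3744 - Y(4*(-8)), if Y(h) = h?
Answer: 3776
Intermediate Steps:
3744 - Y(4*(-8)) = 3744 - 4*(-8) = 3744 - 1*(-32) = 3744 + 32 = 3776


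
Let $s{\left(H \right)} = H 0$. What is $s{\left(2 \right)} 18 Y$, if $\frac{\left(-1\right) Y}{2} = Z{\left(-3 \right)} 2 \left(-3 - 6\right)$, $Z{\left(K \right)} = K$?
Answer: $0$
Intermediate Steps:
$s{\left(H \right)} = 0$
$Y = -108$ ($Y = - 2 \left(-3\right) 2 \left(-3 - 6\right) = - 2 \left(- 6 \left(-3 - 6\right)\right) = - 2 \left(\left(-6\right) \left(-9\right)\right) = \left(-2\right) 54 = -108$)
$s{\left(2 \right)} 18 Y = 0 \cdot 18 \left(-108\right) = 0 \left(-108\right) = 0$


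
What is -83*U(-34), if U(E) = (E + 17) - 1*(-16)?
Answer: 83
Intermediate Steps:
U(E) = 33 + E (U(E) = (17 + E) + 16 = 33 + E)
-83*U(-34) = -83*(33 - 34) = -83*(-1) = 83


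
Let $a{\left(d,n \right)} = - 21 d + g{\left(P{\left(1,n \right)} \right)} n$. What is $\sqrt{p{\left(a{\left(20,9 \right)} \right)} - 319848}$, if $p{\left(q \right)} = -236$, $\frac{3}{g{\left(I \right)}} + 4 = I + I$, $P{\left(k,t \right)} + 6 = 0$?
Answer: $2 i \sqrt{80021} \approx 565.76 i$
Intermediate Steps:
$P{\left(k,t \right)} = -6$ ($P{\left(k,t \right)} = -6 + 0 = -6$)
$g{\left(I \right)} = \frac{3}{-4 + 2 I}$ ($g{\left(I \right)} = \frac{3}{-4 + \left(I + I\right)} = \frac{3}{-4 + 2 I}$)
$a{\left(d,n \right)} = - 21 d - \frac{3 n}{16}$ ($a{\left(d,n \right)} = - 21 d + \frac{3}{2 \left(-2 - 6\right)} n = - 21 d + \frac{3}{2 \left(-8\right)} n = - 21 d + \frac{3}{2} \left(- \frac{1}{8}\right) n = - 21 d - \frac{3 n}{16}$)
$\sqrt{p{\left(a{\left(20,9 \right)} \right)} - 319848} = \sqrt{-236 - 319848} = \sqrt{-320084} = 2 i \sqrt{80021}$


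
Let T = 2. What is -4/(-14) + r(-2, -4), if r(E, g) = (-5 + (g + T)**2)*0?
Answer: 2/7 ≈ 0.28571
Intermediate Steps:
r(E, g) = 0 (r(E, g) = (-5 + (g + 2)**2)*0 = (-5 + (2 + g)**2)*0 = 0)
-4/(-14) + r(-2, -4) = -4/(-14) + 0 = -1/14*(-4) + 0 = 2/7 + 0 = 2/7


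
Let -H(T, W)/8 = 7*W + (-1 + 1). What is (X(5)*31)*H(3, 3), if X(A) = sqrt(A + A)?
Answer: -5208*sqrt(10) ≈ -16469.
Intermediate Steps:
X(A) = sqrt(2)*sqrt(A) (X(A) = sqrt(2*A) = sqrt(2)*sqrt(A))
H(T, W) = -56*W (H(T, W) = -8*(7*W + (-1 + 1)) = -8*(7*W + 0) = -56*W)
(X(5)*31)*H(3, 3) = ((sqrt(2)*sqrt(5))*31)*(-56*3) = (sqrt(10)*31)*(-168) = (31*sqrt(10))*(-168) = -5208*sqrt(10)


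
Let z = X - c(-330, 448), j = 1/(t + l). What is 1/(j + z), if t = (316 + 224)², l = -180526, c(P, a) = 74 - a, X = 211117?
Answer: 111074/23491151335 ≈ 4.7283e-6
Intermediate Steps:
t = 291600 (t = 540² = 291600)
j = 1/111074 (j = 1/(291600 - 180526) = 1/111074 ≈ 9.0030e-6)
z = 211491 (z = 211117 - (74 - 1*448) = 211117 - (74 - 448) = 211117 - 1*(-374) = 211117 + 374 = 211491)
1/(j + z) = 1/(1/111074 + 211491) = 1/(23491151335/111074) = 111074/23491151335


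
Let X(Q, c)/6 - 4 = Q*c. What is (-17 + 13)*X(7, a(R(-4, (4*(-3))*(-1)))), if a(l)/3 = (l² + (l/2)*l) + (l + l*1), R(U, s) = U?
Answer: -8160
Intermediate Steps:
a(l) = 6*l + 9*l²/2 (a(l) = 3*((l² + (l/2)*l) + (l + l*1)) = 3*((l² + (l*(½))*l) + (l + l)) = 3*((l² + (l/2)*l) + 2*l) = 3*((l² + l²/2) + 2*l) = 3*(3*l²/2 + 2*l) = 3*(2*l + 3*l²/2) = 6*l + 9*l²/2)
X(Q, c) = 24 + 6*Q*c (X(Q, c) = 24 + 6*(Q*c) = 24 + 6*Q*c)
(-17 + 13)*X(7, a(R(-4, (4*(-3))*(-1)))) = (-17 + 13)*(24 + 6*7*((3/2)*(-4)*(4 + 3*(-4)))) = -4*(24 + 6*7*((3/2)*(-4)*(4 - 12))) = -4*(24 + 6*7*((3/2)*(-4)*(-8))) = -4*(24 + 6*7*48) = -4*(24 + 2016) = -4*2040 = -8160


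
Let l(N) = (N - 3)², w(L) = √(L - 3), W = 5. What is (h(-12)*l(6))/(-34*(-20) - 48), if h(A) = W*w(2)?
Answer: 45*I/632 ≈ 0.071203*I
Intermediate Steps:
w(L) = √(-3 + L)
h(A) = 5*I (h(A) = 5*√(-3 + 2) = 5*√(-1) = 5*I)
l(N) = (-3 + N)²
(h(-12)*l(6))/(-34*(-20) - 48) = ((5*I)*(-3 + 6)²)/(-34*(-20) - 48) = ((5*I)*3²)/(680 - 48) = ((5*I)*9)/632 = (45*I)*(1/632) = 45*I/632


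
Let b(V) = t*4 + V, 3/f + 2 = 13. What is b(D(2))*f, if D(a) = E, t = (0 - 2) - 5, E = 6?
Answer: -6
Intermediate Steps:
f = 3/11 (f = 3/(-2 + 13) = 3/11 ≈ 0.27273)
t = -7 (t = -2 - 5 = -7)
D(a) = 6
b(V) = -28 + V (b(V) = -7*4 + V = -28 + V)
b(D(2))*f = (-28 + 6)*(3/11) = -22*3/11 = -6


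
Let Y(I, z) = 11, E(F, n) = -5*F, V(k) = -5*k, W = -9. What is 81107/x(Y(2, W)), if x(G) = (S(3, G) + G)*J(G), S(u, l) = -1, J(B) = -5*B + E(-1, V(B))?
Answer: -81107/500 ≈ -162.21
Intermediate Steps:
J(B) = 5 - 5*B (J(B) = -5*B - 5*(-1) = -5*B + 5 = 5 - 5*B)
x(G) = (-1 + G)*(5 - 5*G)
81107/x(Y(2, W)) = 81107/((-5*(-1 + 11)**2)) = 81107/((-5*10**2)) = 81107/((-5*100)) = 81107/(-500) = 81107*(-1/500) = -81107/500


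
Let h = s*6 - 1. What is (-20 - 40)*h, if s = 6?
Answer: -2100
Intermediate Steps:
h = 35 (h = 6*6 - 1 = 36 - 1 = 35)
(-20 - 40)*h = (-20 - 40)*35 = -60*35 = -2100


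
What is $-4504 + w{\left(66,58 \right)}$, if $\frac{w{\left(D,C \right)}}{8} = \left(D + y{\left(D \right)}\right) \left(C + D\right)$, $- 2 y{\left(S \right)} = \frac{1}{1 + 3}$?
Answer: $60844$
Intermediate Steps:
$y{\left(S \right)} = - \frac{1}{8}$ ($y{\left(S \right)} = - \frac{1}{2 \left(1 + 3\right)} = - \frac{1}{2 \cdot 4} = \left(- \frac{1}{2}\right) \frac{1}{4} = - \frac{1}{8}$)
$w{\left(D,C \right)} = 8 \left(- \frac{1}{8} + D\right) \left(C + D\right)$ ($w{\left(D,C \right)} = 8 \left(D - \frac{1}{8}\right) \left(C + D\right) = 8 \left(- \frac{1}{8} + D\right) \left(C + D\right)$)
$-4504 + w{\left(66,58 \right)} = -4504 + \left(\left(-1\right) 58 - 66 + 8 \cdot 66^{2} + 8 \cdot 58 \cdot 66\right) = -4504 + \left(-58 - 66 + 8 \cdot 4356 + 30624\right) = -4504 + \left(-58 - 66 + 34848 + 30624\right) = -4504 + 65348 = 60844$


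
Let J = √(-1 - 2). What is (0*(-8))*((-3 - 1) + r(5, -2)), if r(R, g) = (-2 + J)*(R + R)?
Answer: 0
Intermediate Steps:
J = I*√3 (J = √(-3) = I*√3 ≈ 1.732*I)
r(R, g) = 2*R*(-2 + I*√3) (r(R, g) = (-2 + I*√3)*(R + R) = (-2 + I*√3)*(2*R) = 2*R*(-2 + I*√3))
(0*(-8))*((-3 - 1) + r(5, -2)) = (0*(-8))*((-3 - 1) + 2*5*(-2 + I*√3)) = 0*(-4 + (-20 + 10*I*√3)) = 0*(-24 + 10*I*√3) = 0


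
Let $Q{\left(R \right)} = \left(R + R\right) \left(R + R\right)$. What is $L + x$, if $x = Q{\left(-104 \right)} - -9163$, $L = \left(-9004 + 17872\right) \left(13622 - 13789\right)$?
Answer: $-1428529$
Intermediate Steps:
$Q{\left(R \right)} = 4 R^{2}$ ($Q{\left(R \right)} = 2 R 2 R = 4 R^{2}$)
$L = -1480956$ ($L = 8868 \left(-167\right) = -1480956$)
$x = 52427$ ($x = 4 \left(-104\right)^{2} - -9163 = 4 \cdot 10816 + 9163 = 43264 + 9163 = 52427$)
$L + x = -1480956 + 52427 = -1428529$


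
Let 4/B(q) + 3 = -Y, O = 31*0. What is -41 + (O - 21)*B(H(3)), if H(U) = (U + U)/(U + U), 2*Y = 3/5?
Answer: -171/11 ≈ -15.545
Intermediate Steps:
O = 0
Y = 3/10 (Y = (3/5)/2 = (3*(1/5))/2 = (1/2)*(3/5) = 3/10 ≈ 0.30000)
H(U) = 1 (H(U) = (2*U)/((2*U)) = (2*U)*(1/(2*U)) = 1)
B(q) = -40/33 (B(q) = 4/(-3 - 1*3/10) = 4/(-3 - 3/10) = 4/(-33/10) = 4*(-10/33) = -40/33)
-41 + (O - 21)*B(H(3)) = -41 + (0 - 21)*(-40/33) = -41 - 21*(-40/33) = -41 + 280/11 = -171/11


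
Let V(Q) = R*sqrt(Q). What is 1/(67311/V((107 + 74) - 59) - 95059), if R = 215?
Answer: -536080477550/50959269584654729 - 14471865*sqrt(122)/50959269584654729 ≈ -1.0523e-5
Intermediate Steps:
V(Q) = 215*sqrt(Q)
1/(67311/V((107 + 74) - 59) - 95059) = 1/(67311/((215*sqrt((107 + 74) - 59))) - 95059) = 1/(67311/((215*sqrt(181 - 59))) - 95059) = 1/(67311/((215*sqrt(122))) - 95059) = 1/(67311*(sqrt(122)/26230) - 95059) = 1/(67311*sqrt(122)/26230 - 95059) = 1/(-95059 + 67311*sqrt(122)/26230)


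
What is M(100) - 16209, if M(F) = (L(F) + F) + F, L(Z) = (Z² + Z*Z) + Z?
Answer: 4091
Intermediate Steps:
L(Z) = Z + 2*Z² (L(Z) = (Z² + Z²) + Z = 2*Z² + Z = Z + 2*Z²)
M(F) = 2*F + F*(1 + 2*F) (M(F) = (F*(1 + 2*F) + F) + F = (F + F*(1 + 2*F)) + F = 2*F + F*(1 + 2*F))
M(100) - 16209 = 100*(3 + 2*100) - 16209 = 100*(3 + 200) - 16209 = 100*203 - 16209 = 20300 - 16209 = 4091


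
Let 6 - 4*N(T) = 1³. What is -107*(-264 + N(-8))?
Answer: 112457/4 ≈ 28114.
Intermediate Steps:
N(T) = 5/4 (N(T) = 3/2 - ¼*1³ = 3/2 - ¼*1 = 3/2 - ¼ = 5/4)
-107*(-264 + N(-8)) = -107*(-264 + 5/4) = -107*(-1051/4) = 112457/4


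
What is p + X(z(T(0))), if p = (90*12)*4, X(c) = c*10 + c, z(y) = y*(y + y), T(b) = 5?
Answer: 4870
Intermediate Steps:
z(y) = 2*y² (z(y) = y*(2*y) = 2*y²)
X(c) = 11*c (X(c) = 10*c + c = 11*c)
p = 4320 (p = 1080*4 = 4320)
p + X(z(T(0))) = 4320 + 11*(2*5²) = 4320 + 11*(2*25) = 4320 + 11*50 = 4320 + 550 = 4870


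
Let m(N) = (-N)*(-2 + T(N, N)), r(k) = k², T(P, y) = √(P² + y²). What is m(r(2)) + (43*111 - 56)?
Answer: 4725 - 16*√2 ≈ 4702.4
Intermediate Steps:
m(N) = -N*(-2 + √2*√(N²)) (m(N) = (-N)*(-2 + √(N² + N²)) = (-N)*(-2 + √(2*N²)) = (-N)*(-2 + √2*√(N²)) = -N*(-2 + √2*√(N²)))
m(r(2)) + (43*111 - 56) = 2²*(2 - √2*√((2²)²)) + (43*111 - 56) = 4*(2 - √2*√(4²)) + (4773 - 56) = 4*(2 - √2*√16) + 4717 = 4*(2 - 1*√2*4) + 4717 = 4*(2 - 4*√2) + 4717 = (8 - 16*√2) + 4717 = 4725 - 16*√2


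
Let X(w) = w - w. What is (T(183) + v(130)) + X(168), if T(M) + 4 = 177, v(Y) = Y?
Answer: 303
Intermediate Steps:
T(M) = 173 (T(M) = -4 + 177 = 173)
X(w) = 0
(T(183) + v(130)) + X(168) = (173 + 130) + 0 = 303 + 0 = 303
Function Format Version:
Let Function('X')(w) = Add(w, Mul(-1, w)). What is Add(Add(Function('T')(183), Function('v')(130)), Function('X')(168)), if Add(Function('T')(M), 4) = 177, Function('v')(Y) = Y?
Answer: 303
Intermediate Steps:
Function('T')(M) = 173 (Function('T')(M) = Add(-4, 177) = 173)
Function('X')(w) = 0
Add(Add(Function('T')(183), Function('v')(130)), Function('X')(168)) = Add(Add(173, 130), 0) = Add(303, 0) = 303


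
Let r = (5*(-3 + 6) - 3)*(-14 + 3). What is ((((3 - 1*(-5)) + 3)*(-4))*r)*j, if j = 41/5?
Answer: 238128/5 ≈ 47626.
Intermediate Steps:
r = -132 (r = (5*3 - 3)*(-11) = (15 - 3)*(-11) = 12*(-11) = -132)
j = 41/5 (j = 41*(⅕) = 41/5 ≈ 8.2000)
((((3 - 1*(-5)) + 3)*(-4))*r)*j = ((((3 - 1*(-5)) + 3)*(-4))*(-132))*(41/5) = ((((3 + 5) + 3)*(-4))*(-132))*(41/5) = (((8 + 3)*(-4))*(-132))*(41/5) = ((11*(-4))*(-132))*(41/5) = -44*(-132)*(41/5) = 5808*(41/5) = 238128/5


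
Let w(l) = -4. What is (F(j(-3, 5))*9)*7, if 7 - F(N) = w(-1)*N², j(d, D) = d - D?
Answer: 16569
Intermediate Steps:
F(N) = 7 + 4*N² (F(N) = 7 - (-4)*N² = 7 + 4*N²)
(F(j(-3, 5))*9)*7 = ((7 + 4*(-3 - 1*5)²)*9)*7 = ((7 + 4*(-3 - 5)²)*9)*7 = ((7 + 4*(-8)²)*9)*7 = ((7 + 4*64)*9)*7 = ((7 + 256)*9)*7 = (263*9)*7 = 2367*7 = 16569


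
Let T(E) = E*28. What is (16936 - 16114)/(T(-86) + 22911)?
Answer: 822/20503 ≈ 0.040092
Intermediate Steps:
T(E) = 28*E
(16936 - 16114)/(T(-86) + 22911) = (16936 - 16114)/(28*(-86) + 22911) = 822/(-2408 + 22911) = 822/20503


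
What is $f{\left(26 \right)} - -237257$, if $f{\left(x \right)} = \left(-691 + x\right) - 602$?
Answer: $235990$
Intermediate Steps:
$f{\left(x \right)} = -1293 + x$
$f{\left(26 \right)} - -237257 = \left(-1293 + 26\right) - -237257 = -1267 + 237257 = 235990$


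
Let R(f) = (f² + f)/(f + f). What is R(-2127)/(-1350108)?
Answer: 1063/1350108 ≈ 0.00078734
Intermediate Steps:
R(f) = (f + f²)/(2*f) (R(f) = (f + f²)/((2*f)) = (f + f²)*(1/(2*f)) = (f + f²)/(2*f))
R(-2127)/(-1350108) = (½ + (½)*(-2127))/(-1350108) = (½ - 2127/2)*(-1/1350108) = -1063*(-1/1350108) = 1063/1350108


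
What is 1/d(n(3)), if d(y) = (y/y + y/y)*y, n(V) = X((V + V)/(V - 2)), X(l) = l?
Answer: 1/12 ≈ 0.083333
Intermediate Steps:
n(V) = 2*V/(-2 + V) (n(V) = (V + V)/(V - 2) = (2*V)/(-2 + V) = 2*V/(-2 + V))
d(y) = 2*y (d(y) = (1 + 1)*y = 2*y)
1/d(n(3)) = 1/(2*(2*3/(-2 + 3))) = 1/(2*(2*3/1)) = 1/(2*(2*3*1)) = 1/(2*6) = 1/12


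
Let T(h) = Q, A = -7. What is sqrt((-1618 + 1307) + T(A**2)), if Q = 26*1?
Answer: I*sqrt(285) ≈ 16.882*I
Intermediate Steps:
Q = 26
T(h) = 26
sqrt((-1618 + 1307) + T(A**2)) = sqrt((-1618 + 1307) + 26) = sqrt(-311 + 26) = sqrt(-285) = I*sqrt(285)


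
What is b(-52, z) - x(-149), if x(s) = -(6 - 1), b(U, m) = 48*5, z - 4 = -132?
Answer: 245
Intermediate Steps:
z = -128 (z = 4 - 132 = -128)
b(U, m) = 240
x(s) = -5 (x(s) = -1*5 = -5)
b(-52, z) - x(-149) = 240 - 1*(-5) = 240 + 5 = 245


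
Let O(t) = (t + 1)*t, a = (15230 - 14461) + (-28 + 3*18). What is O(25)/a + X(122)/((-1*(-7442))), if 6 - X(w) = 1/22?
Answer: 21304949/26032116 ≈ 0.81841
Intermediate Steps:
X(w) = 131/22 (X(w) = 6 - 1/22 = 131/22)
a = 795 (a = 769 + (-28 + 54) = 769 + 26 = 795)
O(t) = t*(1 + t) (O(t) = (1 + t)*t = t*(1 + t))
O(25)/a + X(122)/((-1*(-7442))) = (25*(1 + 25))/795 + 131/(22*((-1*(-7442)))) = (25*26)*(1/795) + (131/22)/7442 = 650*(1/795) + (131/22)*(1/7442) = 130/159 + 131/163724 = 21304949/26032116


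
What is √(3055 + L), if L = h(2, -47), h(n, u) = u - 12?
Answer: 2*√749 ≈ 54.736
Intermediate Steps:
h(n, u) = -12 + u
L = -59 (L = -12 - 47 = -59)
√(3055 + L) = √(3055 - 59) = √2996 = 2*√749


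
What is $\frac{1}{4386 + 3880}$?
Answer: $\frac{1}{8266} \approx 0.00012098$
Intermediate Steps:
$\frac{1}{4386 + 3880} = \frac{1}{8266}$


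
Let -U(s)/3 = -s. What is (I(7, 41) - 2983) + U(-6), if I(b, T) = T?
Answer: -2960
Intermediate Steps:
U(s) = 3*s (U(s) = -(-3)*s = 3*s)
(I(7, 41) - 2983) + U(-6) = (41 - 2983) + 3*(-6) = -2942 - 18 = -2960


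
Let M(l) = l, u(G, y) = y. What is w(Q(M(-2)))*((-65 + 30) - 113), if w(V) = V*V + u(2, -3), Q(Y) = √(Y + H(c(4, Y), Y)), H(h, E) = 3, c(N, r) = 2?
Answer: 296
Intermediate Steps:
Q(Y) = √(3 + Y) (Q(Y) = √(Y + 3) = √(3 + Y))
w(V) = -3 + V² (w(V) = V*V - 3 = V² - 3 = -3 + V²)
w(Q(M(-2)))*((-65 + 30) - 113) = (-3 + (√(3 - 2))²)*((-65 + 30) - 113) = (-3 + (√1)²)*(-35 - 113) = (-3 + 1²)*(-148) = (-3 + 1)*(-148) = -2*(-148) = 296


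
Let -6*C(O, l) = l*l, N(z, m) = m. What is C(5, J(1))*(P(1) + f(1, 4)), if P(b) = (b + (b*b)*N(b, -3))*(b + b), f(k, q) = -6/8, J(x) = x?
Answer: 19/24 ≈ 0.79167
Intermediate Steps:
f(k, q) = -¾ (f(k, q) = -6*⅛ = -¾)
C(O, l) = -l²/6 (C(O, l) = -l*l/6 = -l²/6)
P(b) = 2*b*(b - 3*b²) (P(b) = (b + (b*b)*(-3))*(b + b) = (b + b²*(-3))*(2*b) = (b - 3*b²)*(2*b) = 2*b*(b - 3*b²))
C(5, J(1))*(P(1) + f(1, 4)) = (-⅙*1²)*(1²*(2 - 6*1) - ¾) = (-⅙*1)*(1*(2 - 6) - ¾) = -(1*(-4) - ¾)/6 = -(-4 - ¾)/6 = -⅙*(-19/4) = 19/24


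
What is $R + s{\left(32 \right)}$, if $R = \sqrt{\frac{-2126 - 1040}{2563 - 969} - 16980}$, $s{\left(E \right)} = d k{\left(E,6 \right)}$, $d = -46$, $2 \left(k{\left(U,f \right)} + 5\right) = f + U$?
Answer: $-644 + \frac{i \sqrt{10787110471}}{797} \approx -644.0 + 130.31 i$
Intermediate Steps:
$k{\left(U,f \right)} = -5 + \frac{U}{2} + \frac{f}{2}$ ($k{\left(U,f \right)} = -5 + \frac{f + U}{2} = -5 + \frac{U + f}{2} = -5 + \left(\frac{U}{2} + \frac{f}{2}\right) = -5 + \frac{U}{2} + \frac{f}{2}$)
$s{\left(E \right)} = 92 - 23 E$ ($s{\left(E \right)} = - 46 \left(-5 + \frac{E}{2} + \frac{1}{2} \cdot 6\right) = - 46 \left(-5 + \frac{E}{2} + 3\right) = - 46 \left(-2 + \frac{E}{2}\right) = 92 - 23 E$)
$R = \frac{i \sqrt{10787110471}}{797}$ ($R = \sqrt{- \frac{3166}{1594} - 16980} = \sqrt{\left(-3166\right) \frac{1}{1594} - 16980} = \sqrt{- \frac{1583}{797} - 16980} = \sqrt{- \frac{13534643}{797}} = \frac{i \sqrt{10787110471}}{797} \approx 130.31 i$)
$R + s{\left(32 \right)} = \frac{i \sqrt{10787110471}}{797} + \left(92 - 736\right) = \frac{i \sqrt{10787110471}}{797} - 644 = -644 + \frac{i \sqrt{10787110471}}{797}$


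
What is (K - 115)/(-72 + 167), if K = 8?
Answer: -107/95 ≈ -1.1263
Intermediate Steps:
(K - 115)/(-72 + 167) = (8 - 115)/(-72 + 167) = -107/95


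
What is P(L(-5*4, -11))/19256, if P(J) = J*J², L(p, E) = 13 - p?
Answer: 35937/19256 ≈ 1.8663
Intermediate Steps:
P(J) = J³
P(L(-5*4, -11))/19256 = (13 - (-5)*4)³/19256 = (13 - 1*(-20))³*(1/19256) = (13 + 20)³*(1/19256) = 33³*(1/19256) = 35937*(1/19256) = 35937/19256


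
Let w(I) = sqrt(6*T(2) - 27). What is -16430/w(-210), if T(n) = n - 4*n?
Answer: 16430*I*sqrt(7)/21 ≈ 2070.0*I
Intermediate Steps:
T(n) = -3*n
w(I) = 3*I*sqrt(7) (w(I) = sqrt(6*(-3*2) - 27) = sqrt(6*(-6) - 27) = sqrt(-36 - 27) = sqrt(-63) = 3*I*sqrt(7))
-16430/w(-210) = -16430*(-I*sqrt(7)/21) = -(-16430)*I*sqrt(7)/21 = 16430*I*sqrt(7)/21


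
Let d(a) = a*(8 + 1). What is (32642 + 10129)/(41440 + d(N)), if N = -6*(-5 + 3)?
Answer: 42771/41548 ≈ 1.0294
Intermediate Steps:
N = 12 (N = -6*(-2) = 12)
d(a) = 9*a (d(a) = a*9 = 9*a)
(32642 + 10129)/(41440 + d(N)) = (32642 + 10129)/(41440 + 9*12) = 42771/(41440 + 108) = 42771/41548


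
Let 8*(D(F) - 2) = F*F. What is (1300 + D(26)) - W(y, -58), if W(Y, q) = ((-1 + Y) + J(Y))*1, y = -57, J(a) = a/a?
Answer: 2887/2 ≈ 1443.5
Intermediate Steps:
J(a) = 1
D(F) = 2 + F**2/8 (D(F) = 2 + (F*F)/8 = 2 + F**2/8)
W(Y, q) = Y (W(Y, q) = ((-1 + Y) + 1)*1 = Y*1 = Y)
(1300 + D(26)) - W(y, -58) = (1300 + (2 + (1/8)*26**2)) - 1*(-57) = (1300 + (2 + (1/8)*676)) + 57 = (1300 + (2 + 169/2)) + 57 = (1300 + 173/2) + 57 = 2773/2 + 57 = 2887/2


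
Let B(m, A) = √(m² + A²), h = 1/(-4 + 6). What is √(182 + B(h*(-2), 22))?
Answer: √(182 + √485) ≈ 14.284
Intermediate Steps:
h = ½ (h = 1/2 = ½ ≈ 0.50000)
B(m, A) = √(A² + m²)
√(182 + B(h*(-2), 22)) = √(182 + √(22² + ((½)*(-2))²)) = √(182 + √(484 + (-1)²)) = √(182 + √(484 + 1)) = √(182 + √485)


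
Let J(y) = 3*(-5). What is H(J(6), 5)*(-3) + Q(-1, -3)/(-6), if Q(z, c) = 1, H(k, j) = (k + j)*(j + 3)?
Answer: 1439/6 ≈ 239.83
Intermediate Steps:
J(y) = -15
H(k, j) = (3 + j)*(j + k) (H(k, j) = (j + k)*(3 + j) = (3 + j)*(j + k))
H(J(6), 5)*(-3) + Q(-1, -3)/(-6) = (5² + 3*5 + 3*(-15) + 5*(-15))*(-3) + 1/(-6) = (25 + 15 - 45 - 75)*(-3) + 1*(-⅙) = -80*(-3) - ⅙ = 240 - ⅙ = 1439/6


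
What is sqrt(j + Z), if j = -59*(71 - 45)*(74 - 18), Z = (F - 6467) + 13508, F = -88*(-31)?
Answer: I*sqrt(76135) ≈ 275.93*I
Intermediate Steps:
F = 2728
Z = 9769 (Z = (2728 - 6467) + 13508 = -3739 + 13508 = 9769)
j = -85904 (j = -1534*56 = -59*1456 = -85904)
sqrt(j + Z) = sqrt(-85904 + 9769) = sqrt(-76135) = I*sqrt(76135)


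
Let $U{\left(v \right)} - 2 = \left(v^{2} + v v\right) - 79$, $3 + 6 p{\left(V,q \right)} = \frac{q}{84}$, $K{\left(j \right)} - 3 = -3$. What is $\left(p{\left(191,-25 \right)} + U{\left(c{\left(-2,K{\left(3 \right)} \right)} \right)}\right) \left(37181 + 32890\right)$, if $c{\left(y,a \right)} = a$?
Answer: $- \frac{912908345}{168} \approx -5.434 \cdot 10^{6}$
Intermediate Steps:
$K{\left(j \right)} = 0$ ($K{\left(j \right)} = 3 - 3 = 0$)
$p{\left(V,q \right)} = - \frac{1}{2} + \frac{q}{504}$ ($p{\left(V,q \right)} = - \frac{1}{2} + \frac{q \frac{1}{84}}{6} = - \frac{1}{2} + \frac{\frac{1}{84} q}{6} = - \frac{1}{2} + \frac{q}{504}$)
$U{\left(v \right)} = -77 + 2 v^{2}$ ($U{\left(v \right)} = 2 - \left(79 - v^{2} - v v\right) = 2 + \left(\left(v^{2} + v^{2}\right) - 79\right) = 2 + \left(2 v^{2} - 79\right) = 2 + \left(-79 + 2 v^{2}\right) = -77 + 2 v^{2}$)
$\left(p{\left(191,-25 \right)} + U{\left(c{\left(-2,K{\left(3 \right)} \right)} \right)}\right) \left(37181 + 32890\right) = \left(\left(- \frac{1}{2} + \frac{1}{504} \left(-25\right)\right) - \left(77 - 2 \cdot 0^{2}\right)\right) \left(37181 + 32890\right) = \left(\left(- \frac{1}{2} - \frac{25}{504}\right) + \left(-77 + 2 \cdot 0\right)\right) 70071 = \left(- \frac{277}{504} + \left(-77 + 0\right)\right) 70071 = \left(- \frac{277}{504} - 77\right) 70071 = \left(- \frac{39085}{504}\right) 70071 = - \frac{912908345}{168}$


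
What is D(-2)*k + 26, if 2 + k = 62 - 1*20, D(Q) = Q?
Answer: -54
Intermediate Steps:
k = 40 (k = -2 + (62 - 1*20) = -2 + (62 - 20) = -2 + 42 = 40)
D(-2)*k + 26 = -2*40 + 26 = -80 + 26 = -54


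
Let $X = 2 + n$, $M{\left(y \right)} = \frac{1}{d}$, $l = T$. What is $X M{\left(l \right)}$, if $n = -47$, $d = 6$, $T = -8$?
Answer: $- \frac{15}{2} \approx -7.5$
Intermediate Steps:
$l = -8$
$M{\left(y \right)} = \frac{1}{6}$
$X = -45$ ($X = 2 - 47 = -45$)
$X M{\left(l \right)} = \left(-45\right) \frac{1}{6} = - \frac{15}{2}$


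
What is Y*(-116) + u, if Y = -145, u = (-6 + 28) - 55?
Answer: 16787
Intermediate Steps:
u = -33 (u = 22 - 55 = -33)
Y*(-116) + u = -145*(-116) - 33 = 16820 - 33 = 16787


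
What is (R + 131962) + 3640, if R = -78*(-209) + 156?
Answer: 152060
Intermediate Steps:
R = 16458 (R = 16302 + 156 = 16458)
(R + 131962) + 3640 = (16458 + 131962) + 3640 = 148420 + 3640 = 152060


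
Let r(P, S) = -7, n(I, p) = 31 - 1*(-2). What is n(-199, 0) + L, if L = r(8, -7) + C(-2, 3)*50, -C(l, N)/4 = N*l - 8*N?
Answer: 6026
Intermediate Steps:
C(l, N) = 32*N - 4*N*l (C(l, N) = -4*(N*l - 8*N) = -4*(-8*N + N*l) = 32*N - 4*N*l)
n(I, p) = 33 (n(I, p) = 31 + 2 = 33)
L = 5993 (L = -7 + (4*3*(8 - 1*(-2)))*50 = -7 + (4*3*(8 + 2))*50 = -7 + (4*3*10)*50 = -7 + 120*50 = -7 + 6000 = 5993)
n(-199, 0) + L = 33 + 5993 = 6026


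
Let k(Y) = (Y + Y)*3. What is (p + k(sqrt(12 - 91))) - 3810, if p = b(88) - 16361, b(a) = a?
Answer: -20083 + 6*I*sqrt(79) ≈ -20083.0 + 53.329*I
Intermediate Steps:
k(Y) = 6*Y (k(Y) = (2*Y)*3 = 6*Y)
p = -16273 (p = 88 - 16361 = -16273)
(p + k(sqrt(12 - 91))) - 3810 = (-16273 + 6*sqrt(12 - 91)) - 3810 = (-16273 + 6*sqrt(-79)) - 3810 = (-16273 + 6*(I*sqrt(79))) - 3810 = (-16273 + 6*I*sqrt(79)) - 3810 = -20083 + 6*I*sqrt(79)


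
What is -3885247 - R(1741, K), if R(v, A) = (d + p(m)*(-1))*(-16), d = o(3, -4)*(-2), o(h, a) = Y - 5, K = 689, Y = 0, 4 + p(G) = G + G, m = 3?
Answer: -3885119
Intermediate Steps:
p(G) = -4 + 2*G (p(G) = -4 + (G + G) = -4 + 2*G)
o(h, a) = -5 (o(h, a) = 0 - 5 = -5)
d = 10 (d = -5*(-2) = 10)
R(v, A) = -128 (R(v, A) = (10 + (-4 + 2*3)*(-1))*(-16) = (10 + (-4 + 6)*(-1))*(-16) = (10 + 2*(-1))*(-16) = (10 - 2)*(-16) = 8*(-16) = -128)
-3885247 - R(1741, K) = -3885247 - 1*(-128) = -3885247 + 128 = -3885119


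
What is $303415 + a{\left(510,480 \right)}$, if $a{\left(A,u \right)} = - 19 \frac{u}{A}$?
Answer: $\frac{5157751}{17} \approx 3.034 \cdot 10^{5}$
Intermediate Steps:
$a{\left(A,u \right)} = - \frac{19 u}{A}$
$303415 + a{\left(510,480 \right)} = 303415 - \frac{9120}{510} = 303415 - 9120 \cdot \frac{1}{510} = 303415 - \frac{304}{17} = \frac{5157751}{17}$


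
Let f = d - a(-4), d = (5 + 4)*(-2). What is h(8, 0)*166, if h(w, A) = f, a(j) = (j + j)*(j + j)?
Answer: -13612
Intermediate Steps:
d = -18 (d = 9*(-2) = -18)
a(j) = 4*j**2 (a(j) = (2*j)*(2*j) = 4*j**2)
f = -82 (f = -18 - 4*(-4)**2 = -18 - 4*16 = -18 - 1*64 = -18 - 64 = -82)
h(w, A) = -82
h(8, 0)*166 = -82*166 = -13612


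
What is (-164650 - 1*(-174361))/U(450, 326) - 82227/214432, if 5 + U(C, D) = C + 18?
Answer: 2044278051/99282016 ≈ 20.591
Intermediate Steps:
U(C, D) = 13 + C (U(C, D) = -5 + (C + 18) = -5 + (18 + C) = 13 + C)
(-164650 - 1*(-174361))/U(450, 326) - 82227/214432 = (-164650 - 1*(-174361))/(13 + 450) - 82227/214432 = (-164650 + 174361)/463 - 82227*1/214432 = 9711*(1/463) - 82227/214432 = 9711/463 - 82227/214432 = 2044278051/99282016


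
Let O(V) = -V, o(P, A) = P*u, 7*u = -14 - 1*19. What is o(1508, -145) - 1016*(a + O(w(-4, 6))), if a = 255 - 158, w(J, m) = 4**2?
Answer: -625836/7 ≈ -89405.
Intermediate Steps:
w(J, m) = 16
u = -33/7 (u = (-14 - 1*19)/7 = (-14 - 19)/7 = (1/7)*(-33) = -33/7 ≈ -4.7143)
o(P, A) = -33*P/7 (o(P, A) = P*(-33/7) = -33*P/7)
a = 97
o(1508, -145) - 1016*(a + O(w(-4, 6))) = -33/7*1508 - 1016*(97 - 1*16) = -49764/7 - 1016*(97 - 16) = -49764/7 - 1016*81 = -49764/7 - 1*82296 = -49764/7 - 82296 = -625836/7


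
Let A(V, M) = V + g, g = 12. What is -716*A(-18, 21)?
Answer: 4296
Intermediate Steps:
A(V, M) = 12 + V (A(V, M) = V + 12 = 12 + V)
-716*A(-18, 21) = -716*(12 - 18) = -716*(-6) = 4296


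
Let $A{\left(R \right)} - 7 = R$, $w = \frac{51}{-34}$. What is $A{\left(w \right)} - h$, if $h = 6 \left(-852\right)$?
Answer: $\frac{10235}{2} \approx 5117.5$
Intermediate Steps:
$w = - \frac{3}{2}$ ($w = 51 \left(- \frac{1}{34}\right) = - \frac{3}{2} \approx -1.5$)
$A{\left(R \right)} = 7 + R$
$h = -5112$
$A{\left(w \right)} - h = \left(7 - \frac{3}{2}\right) - -5112 = \frac{11}{2} + 5112 = \frac{10235}{2}$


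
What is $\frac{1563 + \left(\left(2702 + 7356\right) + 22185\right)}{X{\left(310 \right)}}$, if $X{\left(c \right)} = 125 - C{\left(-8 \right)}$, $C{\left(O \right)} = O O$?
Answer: $\frac{33806}{61} \approx 554.2$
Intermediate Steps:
$C{\left(O \right)} = O^{2}$
$X{\left(c \right)} = 61$ ($X{\left(c \right)} = 125 - \left(-8\right)^{2} = 125 - 64 = 61$)
$\frac{1563 + \left(\left(2702 + 7356\right) + 22185\right)}{X{\left(310 \right)}} = \frac{1563 + \left(\left(2702 + 7356\right) + 22185\right)}{61} = \left(1563 + \left(10058 + 22185\right)\right) \frac{1}{61} = \left(1563 + 32243\right) \frac{1}{61} = 33806 \cdot \frac{1}{61} = \frac{33806}{61}$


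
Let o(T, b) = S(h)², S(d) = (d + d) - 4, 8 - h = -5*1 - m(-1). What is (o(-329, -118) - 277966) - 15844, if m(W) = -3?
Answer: -293554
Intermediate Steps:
h = 10 (h = 8 - (-5*1 - 1*(-3)) = 8 - (-5 + 3) = 8 - 1*(-2) = 8 + 2 = 10)
S(d) = -4 + 2*d (S(d) = 2*d - 4 = -4 + 2*d)
o(T, b) = 256 (o(T, b) = (-4 + 2*10)² = (-4 + 20)² = 16² = 256)
(o(-329, -118) - 277966) - 15844 = (256 - 277966) - 15844 = -277710 - 15844 = -293554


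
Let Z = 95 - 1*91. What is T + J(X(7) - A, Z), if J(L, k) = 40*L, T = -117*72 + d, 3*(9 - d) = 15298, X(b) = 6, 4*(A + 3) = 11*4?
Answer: -40783/3 ≈ -13594.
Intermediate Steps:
A = 8 (A = -3 + (11*4)/4 = -3 + (1/4)*44 = -3 + 11 = 8)
d = -15271/3 (d = 9 - 1/3*15298 = 9 - 15298/3 = -15271/3 ≈ -5090.3)
Z = 4 (Z = 95 - 91 = 4)
T = -40543/3 (T = -117*72 - 15271/3 = -8424 - 15271/3 = -40543/3 ≈ -13514.)
T + J(X(7) - A, Z) = -40543/3 + 40*(6 - 1*8) = -40543/3 + 40*(6 - 8) = -40543/3 + 40*(-2) = -40543/3 - 80 = -40783/3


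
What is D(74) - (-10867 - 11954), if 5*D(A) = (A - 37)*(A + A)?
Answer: 119581/5 ≈ 23916.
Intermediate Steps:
D(A) = 2*A*(-37 + A)/5 (D(A) = ((A - 37)*(A + A))/5 = ((-37 + A)*(2*A))/5 = (2*A*(-37 + A))/5 = 2*A*(-37 + A)/5)
D(74) - (-10867 - 11954) = (⅖)*74*(-37 + 74) - (-10867 - 11954) = (⅖)*74*37 - 1*(-22821) = 5476/5 + 22821 = 119581/5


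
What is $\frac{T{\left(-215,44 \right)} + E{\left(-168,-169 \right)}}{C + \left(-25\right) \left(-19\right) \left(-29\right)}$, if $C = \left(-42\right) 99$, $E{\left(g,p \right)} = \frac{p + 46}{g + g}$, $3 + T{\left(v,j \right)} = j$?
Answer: $- \frac{4633}{2008496} \approx -0.0023067$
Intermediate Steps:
$T{\left(v,j \right)} = -3 + j$
$E{\left(g,p \right)} = \frac{46 + p}{2 g}$
$C = -4158$
$\frac{T{\left(-215,44 \right)} + E{\left(-168,-169 \right)}}{C + \left(-25\right) \left(-19\right) \left(-29\right)} = \frac{\left(-3 + 44\right) + \frac{46 - 169}{2 \left(-168\right)}}{-4158 + \left(-25\right) \left(-19\right) \left(-29\right)} = \frac{41 + \frac{1}{2} \left(- \frac{1}{168}\right) \left(-123\right)}{-4158 + 475 \left(-29\right)} = \frac{41 + \frac{41}{112}}{-4158 - 13775} = \frac{4633}{112 \left(-17933\right)} = \frac{4633}{112} \left(- \frac{1}{17933}\right) = - \frac{4633}{2008496}$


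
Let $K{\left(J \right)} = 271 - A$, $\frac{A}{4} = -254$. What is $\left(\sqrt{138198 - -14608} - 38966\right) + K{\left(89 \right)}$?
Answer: $-37679 + \sqrt{152806} \approx -37288.0$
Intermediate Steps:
$A = -1016$ ($A = 4 \left(-254\right) = -1016$)
$K{\left(J \right)} = 1287$ ($K{\left(J \right)} = 271 - -1016 = 271 + 1016 = 1287$)
$\left(\sqrt{138198 - -14608} - 38966\right) + K{\left(89 \right)} = \left(\sqrt{138198 - -14608} - 38966\right) + 1287 = \left(\sqrt{138198 + 14608} - 38966\right) + 1287 = \left(\sqrt{152806} - 38966\right) + 1287 = \left(-38966 + \sqrt{152806}\right) + 1287 = -37679 + \sqrt{152806}$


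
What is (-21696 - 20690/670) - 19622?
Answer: -2770375/67 ≈ -41349.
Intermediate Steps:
(-21696 - 20690/670) - 19622 = (-21696 - 20690*1/670) - 19622 = (-21696 - 2069/67) - 19622 = -1455701/67 - 19622 = -2770375/67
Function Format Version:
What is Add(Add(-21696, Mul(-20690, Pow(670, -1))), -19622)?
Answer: Rational(-2770375, 67) ≈ -41349.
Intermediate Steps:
Add(Add(-21696, Mul(-20690, Pow(670, -1))), -19622) = Add(Add(-21696, Mul(-20690, Rational(1, 670))), -19622) = Add(Add(-21696, Rational(-2069, 67)), -19622) = Add(Rational(-1455701, 67), -19622) = Rational(-2770375, 67)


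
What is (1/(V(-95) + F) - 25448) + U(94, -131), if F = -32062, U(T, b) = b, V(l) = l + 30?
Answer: -821776534/32127 ≈ -25579.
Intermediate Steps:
V(l) = 30 + l
(1/(V(-95) + F) - 25448) + U(94, -131) = (1/((30 - 95) - 32062) - 25448) - 131 = (1/(-65 - 32062) - 25448) - 131 = (1/(-32127) - 25448) - 131 = (-1/32127 - 25448) - 131 = -817567897/32127 - 131 = -821776534/32127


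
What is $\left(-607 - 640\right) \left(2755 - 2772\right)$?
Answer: $21199$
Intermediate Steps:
$\left(-607 - 640\right) \left(2755 - 2772\right) = \left(-1247\right) \left(-17\right) = 21199$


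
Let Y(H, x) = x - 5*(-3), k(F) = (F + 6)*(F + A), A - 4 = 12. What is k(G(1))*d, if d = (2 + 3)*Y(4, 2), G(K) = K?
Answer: 10115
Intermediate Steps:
A = 16 (A = 4 + 12 = 16)
k(F) = (6 + F)*(16 + F) (k(F) = (F + 6)*(F + 16) = (6 + F)*(16 + F))
Y(H, x) = 15 + x (Y(H, x) = x + 15 = 15 + x)
d = 85 (d = (2 + 3)*(15 + 2) = 5*17 = 85)
k(G(1))*d = (96 + 1² + 22*1)*85 = (96 + 1 + 22)*85 = 119*85 = 10115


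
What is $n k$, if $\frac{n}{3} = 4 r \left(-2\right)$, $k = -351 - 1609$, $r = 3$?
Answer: $141120$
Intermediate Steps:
$k = -1960$ ($k = -351 - 1609 = -1960$)
$n = -72$ ($n = 3 \cdot 4 \cdot 3 \left(-2\right) = 3 \cdot 12 \left(-2\right) = 3 \left(-24\right) = -72$)
$n k = \left(-72\right) \left(-1960\right) = 141120$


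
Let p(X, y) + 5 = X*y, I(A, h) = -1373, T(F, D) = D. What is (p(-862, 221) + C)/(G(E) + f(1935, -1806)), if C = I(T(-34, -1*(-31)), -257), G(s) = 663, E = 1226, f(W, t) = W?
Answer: -31980/433 ≈ -73.857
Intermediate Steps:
p(X, y) = -5 + X*y
C = -1373
(p(-862, 221) + C)/(G(E) + f(1935, -1806)) = ((-5 - 862*221) - 1373)/(663 + 1935) = ((-5 - 190502) - 1373)/2598 = (-190507 - 1373)*(1/2598) = -191880*1/2598 = -31980/433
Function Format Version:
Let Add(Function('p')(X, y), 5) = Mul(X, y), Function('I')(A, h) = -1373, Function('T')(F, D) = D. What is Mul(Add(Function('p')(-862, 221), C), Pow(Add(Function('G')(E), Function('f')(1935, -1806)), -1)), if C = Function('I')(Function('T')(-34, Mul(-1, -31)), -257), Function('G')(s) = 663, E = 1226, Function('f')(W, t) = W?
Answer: Rational(-31980, 433) ≈ -73.857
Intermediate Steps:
Function('p')(X, y) = Add(-5, Mul(X, y))
C = -1373
Mul(Add(Function('p')(-862, 221), C), Pow(Add(Function('G')(E), Function('f')(1935, -1806)), -1)) = Mul(Add(Add(-5, Mul(-862, 221)), -1373), Pow(Add(663, 1935), -1)) = Mul(Add(Add(-5, -190502), -1373), Pow(2598, -1)) = Mul(Add(-190507, -1373), Rational(1, 2598)) = Mul(-191880, Rational(1, 2598)) = Rational(-31980, 433)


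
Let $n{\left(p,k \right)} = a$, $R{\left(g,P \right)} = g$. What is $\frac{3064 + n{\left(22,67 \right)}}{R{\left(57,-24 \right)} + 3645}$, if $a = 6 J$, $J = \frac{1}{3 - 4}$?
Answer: $\frac{1529}{1851} \approx 0.82604$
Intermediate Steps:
$J = -1$ ($J = \frac{1}{-1} = -1$)
$a = -6$ ($a = 6 \left(-1\right) = -6$)
$n{\left(p,k \right)} = -6$
$\frac{3064 + n{\left(22,67 \right)}}{R{\left(57,-24 \right)} + 3645} = \frac{3064 - 6}{57 + 3645} = \frac{3058}{3702} = 3058 \cdot \frac{1}{3702} = \frac{1529}{1851}$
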